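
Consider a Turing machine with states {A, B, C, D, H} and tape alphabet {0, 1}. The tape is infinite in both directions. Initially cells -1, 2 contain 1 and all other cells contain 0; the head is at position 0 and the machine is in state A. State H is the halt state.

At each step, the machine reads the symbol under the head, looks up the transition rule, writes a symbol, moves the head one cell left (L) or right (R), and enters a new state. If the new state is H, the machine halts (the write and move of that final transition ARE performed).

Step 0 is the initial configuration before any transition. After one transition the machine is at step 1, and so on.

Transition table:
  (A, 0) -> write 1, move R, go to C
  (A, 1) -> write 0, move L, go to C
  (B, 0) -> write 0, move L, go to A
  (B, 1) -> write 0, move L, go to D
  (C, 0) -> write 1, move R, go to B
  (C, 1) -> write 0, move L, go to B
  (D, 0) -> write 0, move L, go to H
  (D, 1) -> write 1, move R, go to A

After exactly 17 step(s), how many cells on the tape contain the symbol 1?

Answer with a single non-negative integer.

Answer: 1

Derivation:
Step 1: in state A at pos 0, read 0 -> (A,0)->write 1,move R,goto C. Now: state=C, head=1, tape[-2..3]=011010 (head:    ^)
Step 2: in state C at pos 1, read 0 -> (C,0)->write 1,move R,goto B. Now: state=B, head=2, tape[-2..3]=011110 (head:     ^)
Step 3: in state B at pos 2, read 1 -> (B,1)->write 0,move L,goto D. Now: state=D, head=1, tape[-2..3]=011100 (head:    ^)
Step 4: in state D at pos 1, read 1 -> (D,1)->write 1,move R,goto A. Now: state=A, head=2, tape[-2..3]=011100 (head:     ^)
Step 5: in state A at pos 2, read 0 -> (A,0)->write 1,move R,goto C. Now: state=C, head=3, tape[-2..4]=0111100 (head:      ^)
Step 6: in state C at pos 3, read 0 -> (C,0)->write 1,move R,goto B. Now: state=B, head=4, tape[-2..5]=01111100 (head:       ^)
Step 7: in state B at pos 4, read 0 -> (B,0)->write 0,move L,goto A. Now: state=A, head=3, tape[-2..5]=01111100 (head:      ^)
Step 8: in state A at pos 3, read 1 -> (A,1)->write 0,move L,goto C. Now: state=C, head=2, tape[-2..5]=01111000 (head:     ^)
Step 9: in state C at pos 2, read 1 -> (C,1)->write 0,move L,goto B. Now: state=B, head=1, tape[-2..5]=01110000 (head:    ^)
Step 10: in state B at pos 1, read 1 -> (B,1)->write 0,move L,goto D. Now: state=D, head=0, tape[-2..5]=01100000 (head:   ^)
Step 11: in state D at pos 0, read 1 -> (D,1)->write 1,move R,goto A. Now: state=A, head=1, tape[-2..5]=01100000 (head:    ^)
Step 12: in state A at pos 1, read 0 -> (A,0)->write 1,move R,goto C. Now: state=C, head=2, tape[-2..5]=01110000 (head:     ^)
Step 13: in state C at pos 2, read 0 -> (C,0)->write 1,move R,goto B. Now: state=B, head=3, tape[-2..5]=01111000 (head:      ^)
Step 14: in state B at pos 3, read 0 -> (B,0)->write 0,move L,goto A. Now: state=A, head=2, tape[-2..5]=01111000 (head:     ^)
Step 15: in state A at pos 2, read 1 -> (A,1)->write 0,move L,goto C. Now: state=C, head=1, tape[-2..5]=01110000 (head:    ^)
Step 16: in state C at pos 1, read 1 -> (C,1)->write 0,move L,goto B. Now: state=B, head=0, tape[-2..5]=01100000 (head:   ^)
Step 17: in state B at pos 0, read 1 -> (B,1)->write 0,move L,goto D. Now: state=D, head=-1, tape[-2..5]=01000000 (head:  ^)
Cells containing 1 after step 17: {-1} -> 1 cell(s)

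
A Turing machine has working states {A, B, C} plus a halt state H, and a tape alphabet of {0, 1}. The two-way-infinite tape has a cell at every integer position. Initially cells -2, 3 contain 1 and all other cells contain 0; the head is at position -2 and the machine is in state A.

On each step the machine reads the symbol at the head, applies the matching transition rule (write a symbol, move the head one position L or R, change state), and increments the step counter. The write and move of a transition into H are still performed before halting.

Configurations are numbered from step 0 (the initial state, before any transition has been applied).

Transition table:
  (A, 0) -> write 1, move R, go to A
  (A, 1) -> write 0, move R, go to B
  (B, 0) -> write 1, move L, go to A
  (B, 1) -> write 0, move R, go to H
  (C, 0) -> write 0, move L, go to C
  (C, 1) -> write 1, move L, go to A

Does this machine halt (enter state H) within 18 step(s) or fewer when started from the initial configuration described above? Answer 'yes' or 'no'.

Answer: yes

Derivation:
Step 1: in state A at pos -2, read 1 -> (A,1)->write 0,move R,goto B. Now: state=B, head=-1, tape[-3..4]=00000010 (head:   ^)
Step 2: in state B at pos -1, read 0 -> (B,0)->write 1,move L,goto A. Now: state=A, head=-2, tape[-3..4]=00100010 (head:  ^)
Step 3: in state A at pos -2, read 0 -> (A,0)->write 1,move R,goto A. Now: state=A, head=-1, tape[-3..4]=01100010 (head:   ^)
Step 4: in state A at pos -1, read 1 -> (A,1)->write 0,move R,goto B. Now: state=B, head=0, tape[-3..4]=01000010 (head:    ^)
Step 5: in state B at pos 0, read 0 -> (B,0)->write 1,move L,goto A. Now: state=A, head=-1, tape[-3..4]=01010010 (head:   ^)
Step 6: in state A at pos -1, read 0 -> (A,0)->write 1,move R,goto A. Now: state=A, head=0, tape[-3..4]=01110010 (head:    ^)
Step 7: in state A at pos 0, read 1 -> (A,1)->write 0,move R,goto B. Now: state=B, head=1, tape[-3..4]=01100010 (head:     ^)
Step 8: in state B at pos 1, read 0 -> (B,0)->write 1,move L,goto A. Now: state=A, head=0, tape[-3..4]=01101010 (head:    ^)
Step 9: in state A at pos 0, read 0 -> (A,0)->write 1,move R,goto A. Now: state=A, head=1, tape[-3..4]=01111010 (head:     ^)
Step 10: in state A at pos 1, read 1 -> (A,1)->write 0,move R,goto B. Now: state=B, head=2, tape[-3..4]=01110010 (head:      ^)
Step 11: in state B at pos 2, read 0 -> (B,0)->write 1,move L,goto A. Now: state=A, head=1, tape[-3..4]=01110110 (head:     ^)
Step 12: in state A at pos 1, read 0 -> (A,0)->write 1,move R,goto A. Now: state=A, head=2, tape[-3..4]=01111110 (head:      ^)
Step 13: in state A at pos 2, read 1 -> (A,1)->write 0,move R,goto B. Now: state=B, head=3, tape[-3..4]=01111010 (head:       ^)
Step 14: in state B at pos 3, read 1 -> (B,1)->write 0,move R,goto H. Now: state=H, head=4, tape[-3..5]=011110000 (head:        ^)
State H reached at step 14; 14 <= 18 -> yes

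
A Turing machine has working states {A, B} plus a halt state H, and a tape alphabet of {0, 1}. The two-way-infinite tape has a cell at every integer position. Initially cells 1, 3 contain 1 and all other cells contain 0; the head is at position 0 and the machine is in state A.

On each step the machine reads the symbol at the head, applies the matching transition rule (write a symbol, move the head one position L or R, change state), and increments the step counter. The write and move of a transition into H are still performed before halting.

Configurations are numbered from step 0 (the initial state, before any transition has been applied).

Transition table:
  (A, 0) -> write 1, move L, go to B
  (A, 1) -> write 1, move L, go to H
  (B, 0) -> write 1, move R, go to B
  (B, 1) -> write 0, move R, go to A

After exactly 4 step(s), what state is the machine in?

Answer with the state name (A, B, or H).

Step 1: in state A at pos 0, read 0 -> (A,0)->write 1,move L,goto B. Now: state=B, head=-1, tape[-2..4]=0011010 (head:  ^)
Step 2: in state B at pos -1, read 0 -> (B,0)->write 1,move R,goto B. Now: state=B, head=0, tape[-2..4]=0111010 (head:   ^)
Step 3: in state B at pos 0, read 1 -> (B,1)->write 0,move R,goto A. Now: state=A, head=1, tape[-2..4]=0101010 (head:    ^)
Step 4: in state A at pos 1, read 1 -> (A,1)->write 1,move L,goto H. Now: state=H, head=0, tape[-2..4]=0101010 (head:   ^)

Answer: H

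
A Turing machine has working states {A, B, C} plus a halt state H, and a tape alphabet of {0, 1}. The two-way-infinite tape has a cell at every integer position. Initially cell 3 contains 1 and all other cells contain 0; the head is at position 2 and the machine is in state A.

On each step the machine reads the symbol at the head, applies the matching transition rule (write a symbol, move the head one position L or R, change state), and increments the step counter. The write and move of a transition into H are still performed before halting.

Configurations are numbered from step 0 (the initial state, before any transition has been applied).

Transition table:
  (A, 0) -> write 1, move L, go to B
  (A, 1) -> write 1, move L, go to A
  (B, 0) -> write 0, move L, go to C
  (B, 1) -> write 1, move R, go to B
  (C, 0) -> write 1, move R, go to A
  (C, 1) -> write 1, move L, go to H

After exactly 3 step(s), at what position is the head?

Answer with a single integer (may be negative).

Answer: 1

Derivation:
Step 1: in state A at pos 2, read 0 -> (A,0)->write 1,move L,goto B. Now: state=B, head=1, tape[0..4]=00110 (head:  ^)
Step 2: in state B at pos 1, read 0 -> (B,0)->write 0,move L,goto C. Now: state=C, head=0, tape[-1..4]=000110 (head:  ^)
Step 3: in state C at pos 0, read 0 -> (C,0)->write 1,move R,goto A. Now: state=A, head=1, tape[-1..4]=010110 (head:   ^)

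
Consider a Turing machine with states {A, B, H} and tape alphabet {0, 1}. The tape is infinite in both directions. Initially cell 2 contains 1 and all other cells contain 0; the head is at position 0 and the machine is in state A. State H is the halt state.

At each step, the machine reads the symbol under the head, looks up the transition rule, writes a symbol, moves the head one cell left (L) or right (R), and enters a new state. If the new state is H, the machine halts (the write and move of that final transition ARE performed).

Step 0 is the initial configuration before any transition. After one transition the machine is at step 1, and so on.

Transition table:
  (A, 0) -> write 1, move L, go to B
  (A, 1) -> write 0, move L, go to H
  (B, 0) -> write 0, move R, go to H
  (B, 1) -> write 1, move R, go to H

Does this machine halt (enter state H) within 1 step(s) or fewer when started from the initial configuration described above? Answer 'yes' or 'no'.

Answer: no

Derivation:
Step 1: in state A at pos 0, read 0 -> (A,0)->write 1,move L,goto B. Now: state=B, head=-1, tape[-2..3]=001010 (head:  ^)
After 1 step(s): state = B (not H) -> not halted within 1 -> no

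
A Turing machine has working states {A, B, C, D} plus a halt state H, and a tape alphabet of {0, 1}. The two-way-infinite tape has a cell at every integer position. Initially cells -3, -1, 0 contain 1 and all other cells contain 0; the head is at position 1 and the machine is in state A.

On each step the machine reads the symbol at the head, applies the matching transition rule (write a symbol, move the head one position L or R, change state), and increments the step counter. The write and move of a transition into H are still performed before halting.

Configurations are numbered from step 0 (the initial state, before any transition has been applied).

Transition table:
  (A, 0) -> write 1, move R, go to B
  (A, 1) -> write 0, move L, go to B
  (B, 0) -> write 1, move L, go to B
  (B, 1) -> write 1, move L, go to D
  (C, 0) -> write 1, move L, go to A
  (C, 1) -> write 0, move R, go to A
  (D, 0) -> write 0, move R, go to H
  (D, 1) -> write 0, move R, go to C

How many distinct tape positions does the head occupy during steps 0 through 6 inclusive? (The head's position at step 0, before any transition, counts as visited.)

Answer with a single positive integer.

Step 1: in state A at pos 1, read 0 -> (A,0)->write 1,move R,goto B. Now: state=B, head=2, tape[-4..3]=01011100 (head:       ^)
Step 2: in state B at pos 2, read 0 -> (B,0)->write 1,move L,goto B. Now: state=B, head=1, tape[-4..3]=01011110 (head:      ^)
Step 3: in state B at pos 1, read 1 -> (B,1)->write 1,move L,goto D. Now: state=D, head=0, tape[-4..3]=01011110 (head:     ^)
Step 4: in state D at pos 0, read 1 -> (D,1)->write 0,move R,goto C. Now: state=C, head=1, tape[-4..3]=01010110 (head:      ^)
Step 5: in state C at pos 1, read 1 -> (C,1)->write 0,move R,goto A. Now: state=A, head=2, tape[-4..3]=01010010 (head:       ^)
Step 6: in state A at pos 2, read 1 -> (A,1)->write 0,move L,goto B. Now: state=B, head=1, tape[-4..3]=01010000 (head:      ^)
Head positions at steps 0..6: starting at 1, distinct positions visited = {0, 1, 2} -> 3 position(s)

Answer: 3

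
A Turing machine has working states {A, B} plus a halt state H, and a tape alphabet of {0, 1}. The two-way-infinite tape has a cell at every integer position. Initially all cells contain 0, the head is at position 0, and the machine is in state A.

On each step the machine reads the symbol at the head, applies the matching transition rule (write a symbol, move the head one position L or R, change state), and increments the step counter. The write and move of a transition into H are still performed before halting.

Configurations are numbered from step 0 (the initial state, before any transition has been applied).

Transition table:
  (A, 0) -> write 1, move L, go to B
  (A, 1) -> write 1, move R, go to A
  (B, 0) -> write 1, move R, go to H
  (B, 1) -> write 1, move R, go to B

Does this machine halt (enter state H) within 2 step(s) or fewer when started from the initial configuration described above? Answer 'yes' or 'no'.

Answer: yes

Derivation:
Step 1: in state A at pos 0, read 0 -> (A,0)->write 1,move L,goto B. Now: state=B, head=-1, tape[-2..1]=0010 (head:  ^)
Step 2: in state B at pos -1, read 0 -> (B,0)->write 1,move R,goto H. Now: state=H, head=0, tape[-2..1]=0110 (head:   ^)
State H reached at step 2; 2 <= 2 -> yes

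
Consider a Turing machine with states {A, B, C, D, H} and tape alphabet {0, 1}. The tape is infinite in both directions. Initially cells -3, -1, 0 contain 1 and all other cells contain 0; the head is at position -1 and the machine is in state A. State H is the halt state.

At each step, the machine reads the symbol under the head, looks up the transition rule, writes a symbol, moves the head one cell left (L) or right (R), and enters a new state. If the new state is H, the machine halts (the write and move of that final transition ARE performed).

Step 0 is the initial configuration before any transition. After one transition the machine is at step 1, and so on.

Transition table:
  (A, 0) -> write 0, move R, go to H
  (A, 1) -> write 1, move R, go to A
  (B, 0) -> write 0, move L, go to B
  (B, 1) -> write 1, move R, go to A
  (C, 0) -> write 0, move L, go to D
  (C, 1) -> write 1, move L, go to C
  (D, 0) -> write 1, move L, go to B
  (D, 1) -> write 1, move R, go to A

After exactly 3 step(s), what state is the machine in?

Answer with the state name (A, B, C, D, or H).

Answer: H

Derivation:
Step 1: in state A at pos -1, read 1 -> (A,1)->write 1,move R,goto A. Now: state=A, head=0, tape[-4..1]=010110 (head:     ^)
Step 2: in state A at pos 0, read 1 -> (A,1)->write 1,move R,goto A. Now: state=A, head=1, tape[-4..2]=0101100 (head:      ^)
Step 3: in state A at pos 1, read 0 -> (A,0)->write 0,move R,goto H. Now: state=H, head=2, tape[-4..3]=01011000 (head:       ^)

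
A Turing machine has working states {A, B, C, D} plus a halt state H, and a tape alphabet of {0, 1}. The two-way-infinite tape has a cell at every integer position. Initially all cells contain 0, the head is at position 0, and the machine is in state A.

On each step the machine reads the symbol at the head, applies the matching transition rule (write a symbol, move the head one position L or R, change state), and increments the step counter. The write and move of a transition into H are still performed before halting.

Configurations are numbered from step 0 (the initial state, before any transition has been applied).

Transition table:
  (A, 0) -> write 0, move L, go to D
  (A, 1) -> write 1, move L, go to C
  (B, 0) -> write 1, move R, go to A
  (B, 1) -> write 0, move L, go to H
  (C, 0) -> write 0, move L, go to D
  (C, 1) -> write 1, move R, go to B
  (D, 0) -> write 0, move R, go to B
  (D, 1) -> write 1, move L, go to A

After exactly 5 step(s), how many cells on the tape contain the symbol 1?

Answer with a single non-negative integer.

Answer: 1

Derivation:
Step 1: in state A at pos 0, read 0 -> (A,0)->write 0,move L,goto D. Now: state=D, head=-1, tape[-2..1]=0000 (head:  ^)
Step 2: in state D at pos -1, read 0 -> (D,0)->write 0,move R,goto B. Now: state=B, head=0, tape[-2..1]=0000 (head:   ^)
Step 3: in state B at pos 0, read 0 -> (B,0)->write 1,move R,goto A. Now: state=A, head=1, tape[-2..2]=00100 (head:    ^)
Step 4: in state A at pos 1, read 0 -> (A,0)->write 0,move L,goto D. Now: state=D, head=0, tape[-2..2]=00100 (head:   ^)
Step 5: in state D at pos 0, read 1 -> (D,1)->write 1,move L,goto A. Now: state=A, head=-1, tape[-2..2]=00100 (head:  ^)
Cells containing 1 after step 5: {0} -> 1 cell(s)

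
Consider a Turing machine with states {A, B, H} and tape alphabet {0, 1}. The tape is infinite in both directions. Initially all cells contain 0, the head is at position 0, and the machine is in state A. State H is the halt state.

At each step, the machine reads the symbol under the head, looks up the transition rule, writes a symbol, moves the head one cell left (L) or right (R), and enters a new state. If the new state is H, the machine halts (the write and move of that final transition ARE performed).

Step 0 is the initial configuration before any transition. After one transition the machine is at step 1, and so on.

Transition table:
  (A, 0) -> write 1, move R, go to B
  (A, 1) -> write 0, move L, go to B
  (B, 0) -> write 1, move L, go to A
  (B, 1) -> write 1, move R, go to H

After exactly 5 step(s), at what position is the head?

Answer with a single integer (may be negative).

Step 1: in state A at pos 0, read 0 -> (A,0)->write 1,move R,goto B. Now: state=B, head=1, tape[-1..2]=0100 (head:   ^)
Step 2: in state B at pos 1, read 0 -> (B,0)->write 1,move L,goto A. Now: state=A, head=0, tape[-1..2]=0110 (head:  ^)
Step 3: in state A at pos 0, read 1 -> (A,1)->write 0,move L,goto B. Now: state=B, head=-1, tape[-2..2]=00010 (head:  ^)
Step 4: in state B at pos -1, read 0 -> (B,0)->write 1,move L,goto A. Now: state=A, head=-2, tape[-3..2]=001010 (head:  ^)
Step 5: in state A at pos -2, read 0 -> (A,0)->write 1,move R,goto B. Now: state=B, head=-1, tape[-3..2]=011010 (head:   ^)

Answer: -1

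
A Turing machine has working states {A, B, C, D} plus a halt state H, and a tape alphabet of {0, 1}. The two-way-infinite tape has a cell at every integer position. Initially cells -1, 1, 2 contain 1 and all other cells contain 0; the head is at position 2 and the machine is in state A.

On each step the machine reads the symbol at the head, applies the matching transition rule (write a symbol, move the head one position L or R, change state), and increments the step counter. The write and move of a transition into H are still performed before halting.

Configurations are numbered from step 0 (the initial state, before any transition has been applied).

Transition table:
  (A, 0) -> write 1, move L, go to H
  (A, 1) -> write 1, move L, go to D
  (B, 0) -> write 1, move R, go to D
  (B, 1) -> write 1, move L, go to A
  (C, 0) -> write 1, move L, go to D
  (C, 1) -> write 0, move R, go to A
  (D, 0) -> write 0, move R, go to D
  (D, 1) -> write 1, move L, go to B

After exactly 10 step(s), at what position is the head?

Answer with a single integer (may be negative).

Answer: -2

Derivation:
Step 1: in state A at pos 2, read 1 -> (A,1)->write 1,move L,goto D. Now: state=D, head=1, tape[-2..3]=010110 (head:    ^)
Step 2: in state D at pos 1, read 1 -> (D,1)->write 1,move L,goto B. Now: state=B, head=0, tape[-2..3]=010110 (head:   ^)
Step 3: in state B at pos 0, read 0 -> (B,0)->write 1,move R,goto D. Now: state=D, head=1, tape[-2..3]=011110 (head:    ^)
Step 4: in state D at pos 1, read 1 -> (D,1)->write 1,move L,goto B. Now: state=B, head=0, tape[-2..3]=011110 (head:   ^)
Step 5: in state B at pos 0, read 1 -> (B,1)->write 1,move L,goto A. Now: state=A, head=-1, tape[-2..3]=011110 (head:  ^)
Step 6: in state A at pos -1, read 1 -> (A,1)->write 1,move L,goto D. Now: state=D, head=-2, tape[-3..3]=0011110 (head:  ^)
Step 7: in state D at pos -2, read 0 -> (D,0)->write 0,move R,goto D. Now: state=D, head=-1, tape[-3..3]=0011110 (head:   ^)
Step 8: in state D at pos -1, read 1 -> (D,1)->write 1,move L,goto B. Now: state=B, head=-2, tape[-3..3]=0011110 (head:  ^)
Step 9: in state B at pos -2, read 0 -> (B,0)->write 1,move R,goto D. Now: state=D, head=-1, tape[-3..3]=0111110 (head:   ^)
Step 10: in state D at pos -1, read 1 -> (D,1)->write 1,move L,goto B. Now: state=B, head=-2, tape[-3..3]=0111110 (head:  ^)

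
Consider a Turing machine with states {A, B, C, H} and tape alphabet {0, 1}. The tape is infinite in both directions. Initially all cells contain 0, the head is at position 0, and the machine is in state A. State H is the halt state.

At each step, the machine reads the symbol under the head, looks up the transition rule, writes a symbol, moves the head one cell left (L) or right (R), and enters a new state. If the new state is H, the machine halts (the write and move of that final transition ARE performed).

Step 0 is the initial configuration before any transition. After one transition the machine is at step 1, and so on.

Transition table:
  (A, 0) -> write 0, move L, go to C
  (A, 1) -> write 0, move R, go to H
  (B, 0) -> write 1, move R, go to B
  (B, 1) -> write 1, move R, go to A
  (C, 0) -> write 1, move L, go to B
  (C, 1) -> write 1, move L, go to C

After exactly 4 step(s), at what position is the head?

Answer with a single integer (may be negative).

Answer: 0

Derivation:
Step 1: in state A at pos 0, read 0 -> (A,0)->write 0,move L,goto C. Now: state=C, head=-1, tape[-2..1]=0000 (head:  ^)
Step 2: in state C at pos -1, read 0 -> (C,0)->write 1,move L,goto B. Now: state=B, head=-2, tape[-3..1]=00100 (head:  ^)
Step 3: in state B at pos -2, read 0 -> (B,0)->write 1,move R,goto B. Now: state=B, head=-1, tape[-3..1]=01100 (head:   ^)
Step 4: in state B at pos -1, read 1 -> (B,1)->write 1,move R,goto A. Now: state=A, head=0, tape[-3..1]=01100 (head:    ^)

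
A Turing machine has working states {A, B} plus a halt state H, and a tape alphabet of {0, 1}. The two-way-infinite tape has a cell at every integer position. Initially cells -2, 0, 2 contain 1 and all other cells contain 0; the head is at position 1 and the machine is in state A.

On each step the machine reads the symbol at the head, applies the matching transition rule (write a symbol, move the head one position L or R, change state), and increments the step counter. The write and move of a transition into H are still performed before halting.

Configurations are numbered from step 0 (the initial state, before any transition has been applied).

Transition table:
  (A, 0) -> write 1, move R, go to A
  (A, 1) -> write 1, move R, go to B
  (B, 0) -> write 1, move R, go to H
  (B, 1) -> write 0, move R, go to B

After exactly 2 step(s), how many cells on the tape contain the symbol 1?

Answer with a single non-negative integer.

Step 1: in state A at pos 1, read 0 -> (A,0)->write 1,move R,goto A. Now: state=A, head=2, tape[-3..3]=0101110 (head:      ^)
Step 2: in state A at pos 2, read 1 -> (A,1)->write 1,move R,goto B. Now: state=B, head=3, tape[-3..4]=01011100 (head:       ^)
Cells containing 1 after step 2: {-2, 0, 1, 2} -> 4 cell(s)

Answer: 4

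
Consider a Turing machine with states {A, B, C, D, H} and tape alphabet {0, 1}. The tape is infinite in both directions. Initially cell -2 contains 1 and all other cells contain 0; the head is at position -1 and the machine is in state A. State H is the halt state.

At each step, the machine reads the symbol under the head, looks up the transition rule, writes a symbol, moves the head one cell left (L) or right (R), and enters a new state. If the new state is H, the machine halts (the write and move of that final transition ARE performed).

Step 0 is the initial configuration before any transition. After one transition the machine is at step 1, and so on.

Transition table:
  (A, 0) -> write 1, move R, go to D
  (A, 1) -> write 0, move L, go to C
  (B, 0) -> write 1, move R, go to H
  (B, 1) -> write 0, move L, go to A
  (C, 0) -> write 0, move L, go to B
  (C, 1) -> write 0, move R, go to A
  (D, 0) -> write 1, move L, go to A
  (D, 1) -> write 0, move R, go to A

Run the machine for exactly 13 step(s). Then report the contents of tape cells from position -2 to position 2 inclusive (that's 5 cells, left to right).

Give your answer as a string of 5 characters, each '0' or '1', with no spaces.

Step 1: in state A at pos -1, read 0 -> (A,0)->write 1,move R,goto D. Now: state=D, head=0, tape[-3..1]=01100 (head:    ^)
Step 2: in state D at pos 0, read 0 -> (D,0)->write 1,move L,goto A. Now: state=A, head=-1, tape[-3..1]=01110 (head:   ^)
Step 3: in state A at pos -1, read 1 -> (A,1)->write 0,move L,goto C. Now: state=C, head=-2, tape[-3..1]=01010 (head:  ^)
Step 4: in state C at pos -2, read 1 -> (C,1)->write 0,move R,goto A. Now: state=A, head=-1, tape[-3..1]=00010 (head:   ^)
Step 5: in state A at pos -1, read 0 -> (A,0)->write 1,move R,goto D. Now: state=D, head=0, tape[-3..1]=00110 (head:    ^)
Step 6: in state D at pos 0, read 1 -> (D,1)->write 0,move R,goto A. Now: state=A, head=1, tape[-3..2]=001000 (head:     ^)
Step 7: in state A at pos 1, read 0 -> (A,0)->write 1,move R,goto D. Now: state=D, head=2, tape[-3..3]=0010100 (head:      ^)
Step 8: in state D at pos 2, read 0 -> (D,0)->write 1,move L,goto A. Now: state=A, head=1, tape[-3..3]=0010110 (head:     ^)
Step 9: in state A at pos 1, read 1 -> (A,1)->write 0,move L,goto C. Now: state=C, head=0, tape[-3..3]=0010010 (head:    ^)
Step 10: in state C at pos 0, read 0 -> (C,0)->write 0,move L,goto B. Now: state=B, head=-1, tape[-3..3]=0010010 (head:   ^)
Step 11: in state B at pos -1, read 1 -> (B,1)->write 0,move L,goto A. Now: state=A, head=-2, tape[-3..3]=0000010 (head:  ^)
Step 12: in state A at pos -2, read 0 -> (A,0)->write 1,move R,goto D. Now: state=D, head=-1, tape[-3..3]=0100010 (head:   ^)
Step 13: in state D at pos -1, read 0 -> (D,0)->write 1,move L,goto A. Now: state=A, head=-2, tape[-3..3]=0110010 (head:  ^)

Answer: 11001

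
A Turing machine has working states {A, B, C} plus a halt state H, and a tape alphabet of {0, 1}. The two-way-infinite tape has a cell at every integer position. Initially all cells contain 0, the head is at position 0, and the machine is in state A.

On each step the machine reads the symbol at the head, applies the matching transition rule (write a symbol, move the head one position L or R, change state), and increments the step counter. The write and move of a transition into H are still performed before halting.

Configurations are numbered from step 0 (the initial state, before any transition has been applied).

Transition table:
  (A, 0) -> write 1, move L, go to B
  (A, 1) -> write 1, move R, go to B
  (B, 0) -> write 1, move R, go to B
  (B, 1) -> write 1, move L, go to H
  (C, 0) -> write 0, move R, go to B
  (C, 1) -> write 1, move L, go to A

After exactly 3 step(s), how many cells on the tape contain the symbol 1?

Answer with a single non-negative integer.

Answer: 2

Derivation:
Step 1: in state A at pos 0, read 0 -> (A,0)->write 1,move L,goto B. Now: state=B, head=-1, tape[-2..1]=0010 (head:  ^)
Step 2: in state B at pos -1, read 0 -> (B,0)->write 1,move R,goto B. Now: state=B, head=0, tape[-2..1]=0110 (head:   ^)
Step 3: in state B at pos 0, read 1 -> (B,1)->write 1,move L,goto H. Now: state=H, head=-1, tape[-2..1]=0110 (head:  ^)
Cells containing 1 after step 3: {-1, 0} -> 2 cell(s)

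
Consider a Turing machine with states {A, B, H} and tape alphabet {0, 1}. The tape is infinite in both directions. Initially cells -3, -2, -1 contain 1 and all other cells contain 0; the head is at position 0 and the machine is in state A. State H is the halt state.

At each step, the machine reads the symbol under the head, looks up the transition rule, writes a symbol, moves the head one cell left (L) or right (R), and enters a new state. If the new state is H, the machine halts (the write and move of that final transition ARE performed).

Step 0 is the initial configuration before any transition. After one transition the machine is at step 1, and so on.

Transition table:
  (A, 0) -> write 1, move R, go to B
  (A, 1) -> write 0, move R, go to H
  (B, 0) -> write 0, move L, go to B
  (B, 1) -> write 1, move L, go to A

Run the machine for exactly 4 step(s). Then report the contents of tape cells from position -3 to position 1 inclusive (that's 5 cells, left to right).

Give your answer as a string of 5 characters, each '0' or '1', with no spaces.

Answer: 11010

Derivation:
Step 1: in state A at pos 0, read 0 -> (A,0)->write 1,move R,goto B. Now: state=B, head=1, tape[-4..2]=0111100 (head:      ^)
Step 2: in state B at pos 1, read 0 -> (B,0)->write 0,move L,goto B. Now: state=B, head=0, tape[-4..2]=0111100 (head:     ^)
Step 3: in state B at pos 0, read 1 -> (B,1)->write 1,move L,goto A. Now: state=A, head=-1, tape[-4..2]=0111100 (head:    ^)
Step 4: in state A at pos -1, read 1 -> (A,1)->write 0,move R,goto H. Now: state=H, head=0, tape[-4..2]=0110100 (head:     ^)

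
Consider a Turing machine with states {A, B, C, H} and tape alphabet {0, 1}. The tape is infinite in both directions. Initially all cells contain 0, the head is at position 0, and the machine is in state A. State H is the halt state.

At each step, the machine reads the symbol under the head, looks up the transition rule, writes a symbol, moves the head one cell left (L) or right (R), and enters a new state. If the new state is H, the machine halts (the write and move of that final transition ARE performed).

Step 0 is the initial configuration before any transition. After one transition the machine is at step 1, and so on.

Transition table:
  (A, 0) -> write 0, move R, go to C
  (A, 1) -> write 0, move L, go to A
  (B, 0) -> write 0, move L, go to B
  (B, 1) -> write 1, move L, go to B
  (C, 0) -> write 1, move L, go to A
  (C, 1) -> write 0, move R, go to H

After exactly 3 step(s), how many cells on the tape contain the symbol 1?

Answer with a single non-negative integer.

Step 1: in state A at pos 0, read 0 -> (A,0)->write 0,move R,goto C. Now: state=C, head=1, tape[-1..2]=0000 (head:   ^)
Step 2: in state C at pos 1, read 0 -> (C,0)->write 1,move L,goto A. Now: state=A, head=0, tape[-1..2]=0010 (head:  ^)
Step 3: in state A at pos 0, read 0 -> (A,0)->write 0,move R,goto C. Now: state=C, head=1, tape[-1..2]=0010 (head:   ^)
Cells containing 1 after step 3: {1} -> 1 cell(s)

Answer: 1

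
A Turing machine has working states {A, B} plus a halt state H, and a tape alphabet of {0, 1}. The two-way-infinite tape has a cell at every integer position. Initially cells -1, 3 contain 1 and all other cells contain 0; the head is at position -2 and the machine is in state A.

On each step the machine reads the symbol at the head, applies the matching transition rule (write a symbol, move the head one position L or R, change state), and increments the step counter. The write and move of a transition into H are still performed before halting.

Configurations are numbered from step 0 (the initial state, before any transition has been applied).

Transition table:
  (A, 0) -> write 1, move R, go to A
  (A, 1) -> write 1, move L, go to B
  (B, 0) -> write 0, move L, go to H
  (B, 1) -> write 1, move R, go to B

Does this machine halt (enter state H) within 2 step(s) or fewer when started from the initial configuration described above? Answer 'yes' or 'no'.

Step 1: in state A at pos -2, read 0 -> (A,0)->write 1,move R,goto A. Now: state=A, head=-1, tape[-3..4]=01100010 (head:   ^)
Step 2: in state A at pos -1, read 1 -> (A,1)->write 1,move L,goto B. Now: state=B, head=-2, tape[-3..4]=01100010 (head:  ^)
After 2 step(s): state = B (not H) -> not halted within 2 -> no

Answer: no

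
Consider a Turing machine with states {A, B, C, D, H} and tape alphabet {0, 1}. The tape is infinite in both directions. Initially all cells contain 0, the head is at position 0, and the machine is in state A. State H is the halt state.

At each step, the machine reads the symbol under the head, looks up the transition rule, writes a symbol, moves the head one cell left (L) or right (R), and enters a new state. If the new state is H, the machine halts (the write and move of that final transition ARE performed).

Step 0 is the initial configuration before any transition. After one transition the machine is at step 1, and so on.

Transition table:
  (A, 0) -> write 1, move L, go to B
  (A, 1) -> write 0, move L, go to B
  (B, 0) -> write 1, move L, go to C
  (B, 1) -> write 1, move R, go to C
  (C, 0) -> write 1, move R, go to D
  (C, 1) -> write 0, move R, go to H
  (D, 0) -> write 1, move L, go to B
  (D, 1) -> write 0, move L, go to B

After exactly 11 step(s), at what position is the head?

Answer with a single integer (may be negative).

Step 1: in state A at pos 0, read 0 -> (A,0)->write 1,move L,goto B. Now: state=B, head=-1, tape[-2..1]=0010 (head:  ^)
Step 2: in state B at pos -1, read 0 -> (B,0)->write 1,move L,goto C. Now: state=C, head=-2, tape[-3..1]=00110 (head:  ^)
Step 3: in state C at pos -2, read 0 -> (C,0)->write 1,move R,goto D. Now: state=D, head=-1, tape[-3..1]=01110 (head:   ^)
Step 4: in state D at pos -1, read 1 -> (D,1)->write 0,move L,goto B. Now: state=B, head=-2, tape[-3..1]=01010 (head:  ^)
Step 5: in state B at pos -2, read 1 -> (B,1)->write 1,move R,goto C. Now: state=C, head=-1, tape[-3..1]=01010 (head:   ^)
Step 6: in state C at pos -1, read 0 -> (C,0)->write 1,move R,goto D. Now: state=D, head=0, tape[-3..1]=01110 (head:    ^)
Step 7: in state D at pos 0, read 1 -> (D,1)->write 0,move L,goto B. Now: state=B, head=-1, tape[-3..1]=01100 (head:   ^)
Step 8: in state B at pos -1, read 1 -> (B,1)->write 1,move R,goto C. Now: state=C, head=0, tape[-3..1]=01100 (head:    ^)
Step 9: in state C at pos 0, read 0 -> (C,0)->write 1,move R,goto D. Now: state=D, head=1, tape[-3..2]=011100 (head:     ^)
Step 10: in state D at pos 1, read 0 -> (D,0)->write 1,move L,goto B. Now: state=B, head=0, tape[-3..2]=011110 (head:    ^)
Step 11: in state B at pos 0, read 1 -> (B,1)->write 1,move R,goto C. Now: state=C, head=1, tape[-3..2]=011110 (head:     ^)

Answer: 1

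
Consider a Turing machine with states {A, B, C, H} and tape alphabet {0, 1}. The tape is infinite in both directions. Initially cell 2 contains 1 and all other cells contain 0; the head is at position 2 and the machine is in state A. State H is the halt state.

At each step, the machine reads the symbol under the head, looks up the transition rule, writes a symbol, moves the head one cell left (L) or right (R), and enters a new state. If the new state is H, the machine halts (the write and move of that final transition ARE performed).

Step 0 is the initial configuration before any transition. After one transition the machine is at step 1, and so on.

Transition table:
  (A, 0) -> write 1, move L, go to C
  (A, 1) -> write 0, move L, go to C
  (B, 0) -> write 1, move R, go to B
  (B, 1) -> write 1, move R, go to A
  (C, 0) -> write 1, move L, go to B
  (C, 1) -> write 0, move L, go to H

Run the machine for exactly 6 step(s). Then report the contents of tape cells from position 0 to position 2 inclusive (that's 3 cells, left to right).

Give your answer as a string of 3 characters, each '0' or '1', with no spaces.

Answer: 101

Derivation:
Step 1: in state A at pos 2, read 1 -> (A,1)->write 0,move L,goto C. Now: state=C, head=1, tape[0..3]=0000 (head:  ^)
Step 2: in state C at pos 1, read 0 -> (C,0)->write 1,move L,goto B. Now: state=B, head=0, tape[-1..3]=00100 (head:  ^)
Step 3: in state B at pos 0, read 0 -> (B,0)->write 1,move R,goto B. Now: state=B, head=1, tape[-1..3]=01100 (head:   ^)
Step 4: in state B at pos 1, read 1 -> (B,1)->write 1,move R,goto A. Now: state=A, head=2, tape[-1..3]=01100 (head:    ^)
Step 5: in state A at pos 2, read 0 -> (A,0)->write 1,move L,goto C. Now: state=C, head=1, tape[-1..3]=01110 (head:   ^)
Step 6: in state C at pos 1, read 1 -> (C,1)->write 0,move L,goto H. Now: state=H, head=0, tape[-1..3]=01010 (head:  ^)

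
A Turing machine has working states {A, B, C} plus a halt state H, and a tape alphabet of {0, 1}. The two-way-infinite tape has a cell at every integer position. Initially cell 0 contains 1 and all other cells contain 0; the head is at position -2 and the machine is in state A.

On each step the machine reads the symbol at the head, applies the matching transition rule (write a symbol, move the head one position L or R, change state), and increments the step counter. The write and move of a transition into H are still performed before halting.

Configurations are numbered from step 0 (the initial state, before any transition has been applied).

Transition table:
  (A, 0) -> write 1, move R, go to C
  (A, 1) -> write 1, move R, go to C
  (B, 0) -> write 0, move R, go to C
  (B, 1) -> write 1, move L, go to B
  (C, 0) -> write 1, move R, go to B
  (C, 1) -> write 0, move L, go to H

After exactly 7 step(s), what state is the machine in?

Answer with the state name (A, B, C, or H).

Step 1: in state A at pos -2, read 0 -> (A,0)->write 1,move R,goto C. Now: state=C, head=-1, tape[-3..1]=01010 (head:   ^)
Step 2: in state C at pos -1, read 0 -> (C,0)->write 1,move R,goto B. Now: state=B, head=0, tape[-3..1]=01110 (head:    ^)
Step 3: in state B at pos 0, read 1 -> (B,1)->write 1,move L,goto B. Now: state=B, head=-1, tape[-3..1]=01110 (head:   ^)
Step 4: in state B at pos -1, read 1 -> (B,1)->write 1,move L,goto B. Now: state=B, head=-2, tape[-3..1]=01110 (head:  ^)
Step 5: in state B at pos -2, read 1 -> (B,1)->write 1,move L,goto B. Now: state=B, head=-3, tape[-4..1]=001110 (head:  ^)
Step 6: in state B at pos -3, read 0 -> (B,0)->write 0,move R,goto C. Now: state=C, head=-2, tape[-4..1]=001110 (head:   ^)
Step 7: in state C at pos -2, read 1 -> (C,1)->write 0,move L,goto H. Now: state=H, head=-3, tape[-4..1]=000110 (head:  ^)

Answer: H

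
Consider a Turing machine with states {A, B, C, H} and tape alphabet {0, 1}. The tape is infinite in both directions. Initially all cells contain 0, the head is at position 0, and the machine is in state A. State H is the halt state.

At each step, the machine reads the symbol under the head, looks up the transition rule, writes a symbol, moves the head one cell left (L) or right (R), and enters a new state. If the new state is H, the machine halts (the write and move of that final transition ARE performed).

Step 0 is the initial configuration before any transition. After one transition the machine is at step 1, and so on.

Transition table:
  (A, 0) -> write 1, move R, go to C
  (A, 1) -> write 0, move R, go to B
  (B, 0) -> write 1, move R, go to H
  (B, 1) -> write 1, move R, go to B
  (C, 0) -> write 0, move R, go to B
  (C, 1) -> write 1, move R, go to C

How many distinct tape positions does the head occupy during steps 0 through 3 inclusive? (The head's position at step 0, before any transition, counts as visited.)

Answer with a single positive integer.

Step 1: in state A at pos 0, read 0 -> (A,0)->write 1,move R,goto C. Now: state=C, head=1, tape[-1..2]=0100 (head:   ^)
Step 2: in state C at pos 1, read 0 -> (C,0)->write 0,move R,goto B. Now: state=B, head=2, tape[-1..3]=01000 (head:    ^)
Step 3: in state B at pos 2, read 0 -> (B,0)->write 1,move R,goto H. Now: state=H, head=3, tape[-1..4]=010100 (head:     ^)
Head positions at steps 0..3: starting at 0, distinct positions visited = {0, 1, 2, 3} -> 4 position(s)

Answer: 4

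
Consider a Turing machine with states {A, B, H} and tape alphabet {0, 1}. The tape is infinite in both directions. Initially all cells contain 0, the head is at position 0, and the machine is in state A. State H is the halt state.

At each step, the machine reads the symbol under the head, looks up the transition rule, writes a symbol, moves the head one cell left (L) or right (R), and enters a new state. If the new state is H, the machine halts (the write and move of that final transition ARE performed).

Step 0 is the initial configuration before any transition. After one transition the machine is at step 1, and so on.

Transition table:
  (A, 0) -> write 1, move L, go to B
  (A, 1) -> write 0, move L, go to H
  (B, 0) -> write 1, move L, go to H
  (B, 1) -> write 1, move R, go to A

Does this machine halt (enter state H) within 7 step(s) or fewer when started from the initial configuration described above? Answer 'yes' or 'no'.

Step 1: in state A at pos 0, read 0 -> (A,0)->write 1,move L,goto B. Now: state=B, head=-1, tape[-2..1]=0010 (head:  ^)
Step 2: in state B at pos -1, read 0 -> (B,0)->write 1,move L,goto H. Now: state=H, head=-2, tape[-3..1]=00110 (head:  ^)
State H reached at step 2; 2 <= 7 -> yes

Answer: yes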